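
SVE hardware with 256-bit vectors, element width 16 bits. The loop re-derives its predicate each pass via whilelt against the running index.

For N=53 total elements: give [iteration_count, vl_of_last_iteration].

register lanes = 256/16 = 16
iterations = ceil(53/16) = 4; final-pass vl = 5

[iterations, last_vl] = [4, 5]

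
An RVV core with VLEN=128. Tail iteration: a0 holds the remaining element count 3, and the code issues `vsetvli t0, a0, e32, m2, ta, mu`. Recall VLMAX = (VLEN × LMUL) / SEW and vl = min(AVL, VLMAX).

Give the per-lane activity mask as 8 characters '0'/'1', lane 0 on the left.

VLMAX = (128 × 2) / 32 = 8 lanes
AVL=3 ≤ VLMAX=8, so vl = 3
bits (lane 0 leftmost): 11100000

predicate = 11100000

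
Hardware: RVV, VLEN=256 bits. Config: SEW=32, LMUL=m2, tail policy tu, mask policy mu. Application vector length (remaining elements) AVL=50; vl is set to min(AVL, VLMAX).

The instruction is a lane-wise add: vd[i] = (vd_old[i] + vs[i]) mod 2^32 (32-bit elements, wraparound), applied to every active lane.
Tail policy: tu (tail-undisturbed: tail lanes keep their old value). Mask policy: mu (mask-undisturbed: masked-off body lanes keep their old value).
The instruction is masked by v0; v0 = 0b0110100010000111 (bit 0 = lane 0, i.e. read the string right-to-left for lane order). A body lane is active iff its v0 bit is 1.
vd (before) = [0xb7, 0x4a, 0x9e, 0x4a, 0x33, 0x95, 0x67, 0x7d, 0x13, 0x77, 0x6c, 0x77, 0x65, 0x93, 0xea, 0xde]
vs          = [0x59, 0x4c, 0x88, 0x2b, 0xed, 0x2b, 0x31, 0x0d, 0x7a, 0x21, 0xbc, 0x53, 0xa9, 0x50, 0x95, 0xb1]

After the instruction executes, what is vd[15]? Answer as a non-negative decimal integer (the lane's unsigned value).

vd[15] = 222

VLMAX = (256 × 2) / 32 = 16 lanes
vl ← min(50, 16) = 16
[0] add(0xb7,0x59) = 0x110
[1] add(0x4a,0x4c) = 0x96
[2] add(0x9e,0x88) = 0x126
[3] mask-off/keep = 0x4a
[4] mask-off/keep = 0x33
[5] mask-off/keep = 0x95
[6] mask-off/keep = 0x67
[7] add(0x7d,0x0d) = 0x8a
[8] mask-off/keep = 0x13
[9] mask-off/keep = 0x77
[10] mask-off/keep = 0x6c
[11] add(0x77,0x53) = 0xca
[12] mask-off/keep = 0x65
[13] add(0x93,0x50) = 0xe3
[14] add(0xea,0x95) = 0x17f
[15] mask-off/keep = 0xde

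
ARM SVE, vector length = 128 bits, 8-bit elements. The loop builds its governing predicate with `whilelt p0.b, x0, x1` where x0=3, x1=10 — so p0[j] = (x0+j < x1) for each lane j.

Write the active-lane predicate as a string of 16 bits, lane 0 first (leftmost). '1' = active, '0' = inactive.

lane count: 128 div 8 = 16
whilelt: lane j active iff 3+j < 10 → j < 7 → 7 active
bits (lane 0 leftmost): 1111111000000000

predicate = 1111111000000000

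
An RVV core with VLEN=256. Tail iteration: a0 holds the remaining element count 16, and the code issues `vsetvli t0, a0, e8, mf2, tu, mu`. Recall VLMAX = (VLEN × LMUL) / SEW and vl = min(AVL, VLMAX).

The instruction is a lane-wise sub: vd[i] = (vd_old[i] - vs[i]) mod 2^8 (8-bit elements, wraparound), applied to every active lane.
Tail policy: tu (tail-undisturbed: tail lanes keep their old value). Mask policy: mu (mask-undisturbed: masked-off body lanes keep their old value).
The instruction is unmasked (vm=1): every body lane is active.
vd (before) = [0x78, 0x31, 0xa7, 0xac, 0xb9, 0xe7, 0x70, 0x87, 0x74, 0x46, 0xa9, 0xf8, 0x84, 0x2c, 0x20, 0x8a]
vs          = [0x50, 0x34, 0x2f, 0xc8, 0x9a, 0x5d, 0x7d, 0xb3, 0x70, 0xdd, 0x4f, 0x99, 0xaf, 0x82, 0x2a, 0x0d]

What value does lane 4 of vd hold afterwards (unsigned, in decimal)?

VLMAX = VLEN×LMUL/SEW = 256×1/2/8 = 16
AVL=16 ≤ VLMAX=16, so vl = 16
lane  0: sub(0x78,0x50) ⇒ 0x28
lane  1: sub(0x31,0x34) ⇒ 0xfd
lane  2: sub(0xa7,0x2f) ⇒ 0x78
lane  3: sub(0xac,0xc8) ⇒ 0xe4
lane  4: sub(0xb9,0x9a) ⇒ 0x1f
lane  5: sub(0xe7,0x5d) ⇒ 0x8a
lane  6: sub(0x70,0x7d) ⇒ 0xf3
lane  7: sub(0x87,0xb3) ⇒ 0xd4
lane  8: sub(0x74,0x70) ⇒ 0x04
lane  9: sub(0x46,0xdd) ⇒ 0x69
lane 10: sub(0xa9,0x4f) ⇒ 0x5a
lane 11: sub(0xf8,0x99) ⇒ 0x5f
lane 12: sub(0x84,0xaf) ⇒ 0xd5
lane 13: sub(0x2c,0x82) ⇒ 0xaa
lane 14: sub(0x20,0x2a) ⇒ 0xf6
lane 15: sub(0x8a,0x0d) ⇒ 0x7d

vd[4] = 31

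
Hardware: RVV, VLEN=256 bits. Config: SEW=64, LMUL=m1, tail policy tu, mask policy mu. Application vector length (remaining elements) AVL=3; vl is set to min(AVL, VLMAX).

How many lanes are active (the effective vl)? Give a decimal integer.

VLMAX = VLEN×LMUL/SEW = 256×1/64 = 4
vl ← min(3, 4) = 3

vl = 3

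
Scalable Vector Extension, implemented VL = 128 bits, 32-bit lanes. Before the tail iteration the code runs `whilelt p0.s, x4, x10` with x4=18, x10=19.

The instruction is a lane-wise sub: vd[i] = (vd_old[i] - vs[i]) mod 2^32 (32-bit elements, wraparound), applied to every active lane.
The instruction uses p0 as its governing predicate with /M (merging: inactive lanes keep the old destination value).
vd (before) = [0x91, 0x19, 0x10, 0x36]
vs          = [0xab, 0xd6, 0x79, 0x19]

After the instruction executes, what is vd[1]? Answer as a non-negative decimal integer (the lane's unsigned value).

register lanes = 128/32 = 4
p0[j] = (18+j < 19); true for j=0..0 → 1 lanes set
vd[0] sub(0x91,0xab) -> 0xffffffe6
vd[1] tail/keep -> 0x19
vd[2] tail/keep -> 0x10
vd[3] tail/keep -> 0x36

vd[1] = 25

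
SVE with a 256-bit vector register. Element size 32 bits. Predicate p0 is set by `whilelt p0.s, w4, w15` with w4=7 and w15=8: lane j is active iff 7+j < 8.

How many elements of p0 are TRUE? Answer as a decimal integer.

256-bit reg / 32-bit elem → 8 lanes
active while 7+j < 8, i.e. j ∈ [0,1) capped at 8 ⇒ 1

vl = 1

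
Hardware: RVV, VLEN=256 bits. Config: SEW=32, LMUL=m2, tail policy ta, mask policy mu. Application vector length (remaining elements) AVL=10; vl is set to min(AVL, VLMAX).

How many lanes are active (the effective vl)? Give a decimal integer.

vl = 10

lanes per group: 256·2/32 = 16
AVL=10 ≤ VLMAX=16, so vl = 10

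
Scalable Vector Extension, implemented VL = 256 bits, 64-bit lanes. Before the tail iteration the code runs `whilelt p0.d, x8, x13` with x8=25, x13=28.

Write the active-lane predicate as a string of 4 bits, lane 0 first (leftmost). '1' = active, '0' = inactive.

lane count: 256 div 64 = 4
active while 25+j < 28, i.e. j ∈ [0,3) capped at 4 ⇒ 3
bits (lane 0 leftmost): 1110

predicate = 1110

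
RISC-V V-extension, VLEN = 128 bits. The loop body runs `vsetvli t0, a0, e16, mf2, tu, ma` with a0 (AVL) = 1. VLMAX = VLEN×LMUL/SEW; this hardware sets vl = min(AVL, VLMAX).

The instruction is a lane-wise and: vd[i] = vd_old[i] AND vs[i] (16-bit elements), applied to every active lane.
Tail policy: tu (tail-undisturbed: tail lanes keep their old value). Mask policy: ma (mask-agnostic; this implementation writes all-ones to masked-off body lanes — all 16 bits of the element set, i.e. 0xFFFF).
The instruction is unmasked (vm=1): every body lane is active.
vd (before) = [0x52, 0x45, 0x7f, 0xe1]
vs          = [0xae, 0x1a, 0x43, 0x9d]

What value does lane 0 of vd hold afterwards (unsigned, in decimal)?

vd[0] = 2

VLMAX = VLEN×LMUL/SEW = 128×1/2/16 = 4
vl = min(AVL, VLMAX) = min(1, 4) = 1
vd[0] and(0x52,0xae) -> 0x02
vd[1] tail/keep -> 0x45
vd[2] tail/keep -> 0x7f
vd[3] tail/keep -> 0xe1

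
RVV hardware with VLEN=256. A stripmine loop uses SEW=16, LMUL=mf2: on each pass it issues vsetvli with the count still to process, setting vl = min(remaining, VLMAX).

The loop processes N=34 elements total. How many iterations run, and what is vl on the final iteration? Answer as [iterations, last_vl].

VLMAX = (256 × 1/2) / 16 = 8 lanes
iterations = ceil(34/8) = 5; final-pass vl = 2

[iterations, last_vl] = [5, 2]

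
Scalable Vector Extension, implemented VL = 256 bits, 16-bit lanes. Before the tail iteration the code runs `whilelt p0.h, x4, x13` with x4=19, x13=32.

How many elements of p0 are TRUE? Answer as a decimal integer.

vl = 13

256-bit reg / 16-bit elem → 16 lanes
whilelt: lane j active iff 19+j < 32 → j < 13 → 13 active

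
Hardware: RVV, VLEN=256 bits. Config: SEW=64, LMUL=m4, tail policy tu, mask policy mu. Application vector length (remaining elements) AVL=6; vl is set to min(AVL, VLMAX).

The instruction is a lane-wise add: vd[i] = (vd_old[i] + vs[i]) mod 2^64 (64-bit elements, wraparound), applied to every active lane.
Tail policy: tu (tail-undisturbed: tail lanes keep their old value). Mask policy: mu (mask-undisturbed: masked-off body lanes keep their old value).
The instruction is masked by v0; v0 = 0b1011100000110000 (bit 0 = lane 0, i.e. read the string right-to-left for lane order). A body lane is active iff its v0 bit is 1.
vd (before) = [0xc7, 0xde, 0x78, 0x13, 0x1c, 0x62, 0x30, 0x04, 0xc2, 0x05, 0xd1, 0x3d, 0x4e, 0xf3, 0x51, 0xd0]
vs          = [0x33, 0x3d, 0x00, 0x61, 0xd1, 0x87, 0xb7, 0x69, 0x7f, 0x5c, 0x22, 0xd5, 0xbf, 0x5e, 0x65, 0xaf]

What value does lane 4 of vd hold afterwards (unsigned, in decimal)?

VLMAX = VLEN×LMUL/SEW = 256×4/64 = 16
AVL=6 ≤ VLMAX=16, so vl = 6
lane  0: mask-off/keep ⇒ 0xc7
lane  1: mask-off/keep ⇒ 0xde
lane  2: mask-off/keep ⇒ 0x78
lane  3: mask-off/keep ⇒ 0x13
lane  4: add(0x1c,0xd1) ⇒ 0xed
lane  5: add(0x62,0x87) ⇒ 0xe9
lane  6: tail/keep ⇒ 0x30
lane  7: tail/keep ⇒ 0x04
lane  8: tail/keep ⇒ 0xc2
lane  9: tail/keep ⇒ 0x05
lane 10: tail/keep ⇒ 0xd1
lane 11: tail/keep ⇒ 0x3d
lane 12: tail/keep ⇒ 0x4e
lane 13: tail/keep ⇒ 0xf3
lane 14: tail/keep ⇒ 0x51
lane 15: tail/keep ⇒ 0xd0

vd[4] = 237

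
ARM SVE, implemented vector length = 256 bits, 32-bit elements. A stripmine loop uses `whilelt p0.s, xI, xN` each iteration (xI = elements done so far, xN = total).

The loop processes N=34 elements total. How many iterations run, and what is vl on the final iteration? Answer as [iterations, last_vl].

[iterations, last_vl] = [5, 2]

lane count: 256 div 32 = 8
iterations = ceil(34/8) = 5; final-pass vl = 2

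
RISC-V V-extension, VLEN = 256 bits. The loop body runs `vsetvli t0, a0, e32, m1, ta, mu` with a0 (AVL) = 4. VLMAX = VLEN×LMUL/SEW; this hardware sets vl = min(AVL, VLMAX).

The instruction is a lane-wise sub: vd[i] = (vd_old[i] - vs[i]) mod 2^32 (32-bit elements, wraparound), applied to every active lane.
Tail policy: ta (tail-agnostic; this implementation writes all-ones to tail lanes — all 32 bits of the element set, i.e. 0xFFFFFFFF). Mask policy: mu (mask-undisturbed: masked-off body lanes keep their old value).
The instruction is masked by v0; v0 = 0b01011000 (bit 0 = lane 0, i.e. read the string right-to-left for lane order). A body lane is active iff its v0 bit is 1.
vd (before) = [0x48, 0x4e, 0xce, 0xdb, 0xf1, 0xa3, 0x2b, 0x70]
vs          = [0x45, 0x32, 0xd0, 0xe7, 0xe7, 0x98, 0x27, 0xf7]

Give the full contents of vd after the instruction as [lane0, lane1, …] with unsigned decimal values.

vd = [72, 78, 206, 4294967284, 4294967295, 4294967295, 4294967295, 4294967295]

VLMAX = (256 × 1) / 32 = 8 lanes
vl ← min(4, 8) = 4
vd[0] mask-off/keep -> 0x48
vd[1] mask-off/keep -> 0x4e
vd[2] mask-off/keep -> 0xce
vd[3] sub(0xdb,0xe7) -> 0xfffffff4
vd[4] tail/ones -> 0xffffffff
vd[5] tail/ones -> 0xffffffff
vd[6] tail/ones -> 0xffffffff
vd[7] tail/ones -> 0xffffffff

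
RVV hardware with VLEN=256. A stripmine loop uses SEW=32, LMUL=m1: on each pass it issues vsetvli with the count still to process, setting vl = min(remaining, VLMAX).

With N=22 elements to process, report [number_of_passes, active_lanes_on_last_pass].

[iterations, last_vl] = [3, 6]

lanes per group: 256·1/32 = 8
N=22: ⌈22/8⌉ = 3 iters; last vl = 22 − 2×8 = 6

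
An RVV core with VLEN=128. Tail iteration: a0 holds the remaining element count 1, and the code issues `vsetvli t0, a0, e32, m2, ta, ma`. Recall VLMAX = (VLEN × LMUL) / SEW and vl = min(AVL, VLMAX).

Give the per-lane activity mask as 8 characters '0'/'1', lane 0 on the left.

VLMAX = (128 × 2) / 32 = 8 lanes
vl ← min(1, 8) = 1
bits (lane 0 leftmost): 10000000

predicate = 10000000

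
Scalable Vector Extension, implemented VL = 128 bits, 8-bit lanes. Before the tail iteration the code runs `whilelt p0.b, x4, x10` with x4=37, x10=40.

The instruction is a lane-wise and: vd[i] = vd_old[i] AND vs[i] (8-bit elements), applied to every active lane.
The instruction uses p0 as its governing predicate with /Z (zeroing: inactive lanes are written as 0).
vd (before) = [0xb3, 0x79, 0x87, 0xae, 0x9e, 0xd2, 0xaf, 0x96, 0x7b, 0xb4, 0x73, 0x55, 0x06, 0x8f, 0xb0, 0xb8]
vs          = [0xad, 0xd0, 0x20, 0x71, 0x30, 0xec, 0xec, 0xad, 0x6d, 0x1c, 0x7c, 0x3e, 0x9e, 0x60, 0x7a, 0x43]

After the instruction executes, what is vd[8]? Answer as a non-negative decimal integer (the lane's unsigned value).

lane count: 128 div 8 = 16
p0[j] = (37+j < 40); true for j=0..2 → 3 lanes set
[0] and(0xb3,0xad) = 0xa1
[1] and(0x79,0xd0) = 0x50
[2] and(0x87,0x20) = 0x00
[3] tail/zero = 0x00
[4] tail/zero = 0x00
[5] tail/zero = 0x00
[6] tail/zero = 0x00
[7] tail/zero = 0x00
[8] tail/zero = 0x00
[9] tail/zero = 0x00
[10] tail/zero = 0x00
[11] tail/zero = 0x00
[12] tail/zero = 0x00
[13] tail/zero = 0x00
[14] tail/zero = 0x00
[15] tail/zero = 0x00

vd[8] = 0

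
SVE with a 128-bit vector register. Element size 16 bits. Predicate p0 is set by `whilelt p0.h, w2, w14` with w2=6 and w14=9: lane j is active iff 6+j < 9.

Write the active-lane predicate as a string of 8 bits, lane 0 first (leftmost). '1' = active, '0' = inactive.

predicate = 11100000

register lanes = 128/16 = 8
active while 6+j < 9, i.e. j ∈ [0,3) capped at 8 ⇒ 3
bits (lane 0 leftmost): 11100000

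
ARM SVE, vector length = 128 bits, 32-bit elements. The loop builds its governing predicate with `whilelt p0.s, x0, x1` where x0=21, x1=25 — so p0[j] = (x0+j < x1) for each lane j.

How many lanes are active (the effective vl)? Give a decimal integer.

vl = 4

register lanes = 128/32 = 4
whilelt: lane j active iff 21+j < 25 → j < 4 → 4 active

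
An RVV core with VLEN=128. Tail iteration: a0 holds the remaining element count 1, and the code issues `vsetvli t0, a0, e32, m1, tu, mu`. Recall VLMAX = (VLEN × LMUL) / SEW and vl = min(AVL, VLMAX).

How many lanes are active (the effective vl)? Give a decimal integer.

VLMAX = VLEN×LMUL/SEW = 128×1/32 = 4
AVL=1 ≤ VLMAX=4, so vl = 1

vl = 1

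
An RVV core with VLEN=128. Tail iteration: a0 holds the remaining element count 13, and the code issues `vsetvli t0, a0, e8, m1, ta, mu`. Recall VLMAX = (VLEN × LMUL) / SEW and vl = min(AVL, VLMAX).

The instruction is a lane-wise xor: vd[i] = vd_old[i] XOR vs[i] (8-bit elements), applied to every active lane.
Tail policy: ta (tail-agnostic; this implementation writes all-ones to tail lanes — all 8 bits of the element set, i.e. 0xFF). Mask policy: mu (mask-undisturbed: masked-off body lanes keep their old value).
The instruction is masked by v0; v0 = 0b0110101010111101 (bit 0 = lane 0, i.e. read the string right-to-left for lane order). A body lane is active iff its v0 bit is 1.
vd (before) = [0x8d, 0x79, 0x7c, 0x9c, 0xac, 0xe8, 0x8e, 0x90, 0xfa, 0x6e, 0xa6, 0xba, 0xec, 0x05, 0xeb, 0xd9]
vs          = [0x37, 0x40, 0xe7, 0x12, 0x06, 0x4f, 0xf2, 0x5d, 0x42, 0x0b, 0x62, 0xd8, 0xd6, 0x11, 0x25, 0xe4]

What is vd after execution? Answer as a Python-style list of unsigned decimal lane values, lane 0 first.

VLMAX = (128 × 1) / 8 = 16 lanes
vl = min(AVL, VLMAX) = min(13, 16) = 13
  i=0: xor(0x8d,0x37) → 186
  i=1: mask-off/keep → 121
  i=2: xor(0x7c,0xe7) → 155
  i=3: xor(0x9c,0x12) → 142
  i=4: xor(0xac,0x06) → 170
  i=5: xor(0xe8,0x4f) → 167
  i=6: mask-off/keep → 142
  i=7: xor(0x90,0x5d) → 205
  i=8: mask-off/keep → 250
  i=9: xor(0x6e,0x0b) → 101
  i=10: mask-off/keep → 166
  i=11: xor(0xba,0xd8) → 98
  i=12: mask-off/keep → 236
  i=13: tail/ones → 255
  i=14: tail/ones → 255
  i=15: tail/ones → 255

vd = [186, 121, 155, 142, 170, 167, 142, 205, 250, 101, 166, 98, 236, 255, 255, 255]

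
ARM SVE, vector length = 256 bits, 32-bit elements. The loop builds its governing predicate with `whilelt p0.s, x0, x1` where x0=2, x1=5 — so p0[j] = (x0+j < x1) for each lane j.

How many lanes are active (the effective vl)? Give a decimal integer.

256-bit reg / 32-bit elem → 8 lanes
active while 2+j < 5, i.e. j ∈ [0,3) capped at 8 ⇒ 3

vl = 3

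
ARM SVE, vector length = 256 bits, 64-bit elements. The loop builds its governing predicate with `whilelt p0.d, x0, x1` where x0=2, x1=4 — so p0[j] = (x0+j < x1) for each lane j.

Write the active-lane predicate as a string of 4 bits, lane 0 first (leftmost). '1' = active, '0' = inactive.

predicate = 1100

256-bit reg / 64-bit elem → 4 lanes
active while 2+j < 4, i.e. j ∈ [0,2) capped at 4 ⇒ 2
bits (lane 0 leftmost): 1100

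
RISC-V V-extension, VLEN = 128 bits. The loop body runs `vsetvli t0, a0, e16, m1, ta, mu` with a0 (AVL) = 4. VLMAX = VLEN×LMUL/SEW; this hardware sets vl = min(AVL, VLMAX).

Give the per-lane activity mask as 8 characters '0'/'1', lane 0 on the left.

lanes per group: 128·1/16 = 8
vl = min(AVL, VLMAX) = min(4, 8) = 4
bits (lane 0 leftmost): 11110000

predicate = 11110000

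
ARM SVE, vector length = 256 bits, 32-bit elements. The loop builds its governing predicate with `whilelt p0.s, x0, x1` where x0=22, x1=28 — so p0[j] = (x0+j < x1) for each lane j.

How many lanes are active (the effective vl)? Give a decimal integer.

vl = 6

lane count: 256 div 32 = 8
whilelt: lane j active iff 22+j < 28 → j < 6 → 6 active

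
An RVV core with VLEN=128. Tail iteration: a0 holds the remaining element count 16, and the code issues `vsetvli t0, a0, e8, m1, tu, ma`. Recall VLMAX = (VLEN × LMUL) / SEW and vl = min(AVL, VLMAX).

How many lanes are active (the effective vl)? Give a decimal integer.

vl = 16

VLMAX = (128 × 1) / 8 = 16 lanes
AVL=16 ≤ VLMAX=16, so vl = 16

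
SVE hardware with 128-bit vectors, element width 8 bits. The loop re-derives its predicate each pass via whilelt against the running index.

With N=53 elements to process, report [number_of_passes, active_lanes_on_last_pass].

[iterations, last_vl] = [4, 5]

lane count: 128 div 8 = 16
iterations = ceil(53/16) = 4; final-pass vl = 5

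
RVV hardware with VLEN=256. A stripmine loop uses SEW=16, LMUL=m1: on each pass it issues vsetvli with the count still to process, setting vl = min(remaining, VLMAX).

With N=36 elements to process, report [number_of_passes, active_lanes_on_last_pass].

[iterations, last_vl] = [3, 4]

VLMAX = VLEN×LMUL/SEW = 256×1/16 = 16
N=36: ⌈36/16⌉ = 3 iters; last vl = 36 − 2×16 = 4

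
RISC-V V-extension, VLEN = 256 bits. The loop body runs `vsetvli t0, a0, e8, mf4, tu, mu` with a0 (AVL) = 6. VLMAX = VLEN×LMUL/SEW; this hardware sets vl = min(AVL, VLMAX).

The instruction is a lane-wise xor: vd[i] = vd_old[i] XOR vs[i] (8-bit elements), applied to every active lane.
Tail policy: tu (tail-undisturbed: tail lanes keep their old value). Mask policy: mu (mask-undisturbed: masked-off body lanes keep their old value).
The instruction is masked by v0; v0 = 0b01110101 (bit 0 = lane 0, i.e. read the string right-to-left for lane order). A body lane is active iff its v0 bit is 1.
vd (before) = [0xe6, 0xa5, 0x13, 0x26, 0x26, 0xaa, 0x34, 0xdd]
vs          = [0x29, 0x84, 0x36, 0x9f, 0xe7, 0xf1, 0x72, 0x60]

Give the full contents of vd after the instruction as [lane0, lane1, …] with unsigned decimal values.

VLMAX = VLEN×LMUL/SEW = 256×1/4/8 = 8
vl ← min(6, 8) = 6
  i=0: xor(0xe6,0x29) → 207
  i=1: mask-off/keep → 165
  i=2: xor(0x13,0x36) → 37
  i=3: mask-off/keep → 38
  i=4: xor(0x26,0xe7) → 193
  i=5: xor(0xaa,0xf1) → 91
  i=6: tail/keep → 52
  i=7: tail/keep → 221

vd = [207, 165, 37, 38, 193, 91, 52, 221]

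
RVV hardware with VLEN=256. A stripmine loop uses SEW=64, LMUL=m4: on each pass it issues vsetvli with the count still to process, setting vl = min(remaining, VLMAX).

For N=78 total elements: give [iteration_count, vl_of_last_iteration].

VLMAX = (256 × 4) / 64 = 16 lanes
N=78: ⌈78/16⌉ = 5 iters; last vl = 78 − 4×16 = 14

[iterations, last_vl] = [5, 14]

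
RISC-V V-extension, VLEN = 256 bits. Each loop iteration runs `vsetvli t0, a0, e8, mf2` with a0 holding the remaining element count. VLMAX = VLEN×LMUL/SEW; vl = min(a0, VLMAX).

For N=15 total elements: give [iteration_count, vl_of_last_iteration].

VLMAX = (256 × 1/2) / 8 = 16 lanes
iterations = ceil(15/16) = 1; final-pass vl = 15

[iterations, last_vl] = [1, 15]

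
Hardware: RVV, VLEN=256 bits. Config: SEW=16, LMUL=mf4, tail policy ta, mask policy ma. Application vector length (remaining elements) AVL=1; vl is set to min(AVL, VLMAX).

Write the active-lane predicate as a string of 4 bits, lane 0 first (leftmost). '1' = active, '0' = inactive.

predicate = 1000

lanes per group: 256·1/4/16 = 4
vl = min(AVL, VLMAX) = min(1, 4) = 1
bits (lane 0 leftmost): 1000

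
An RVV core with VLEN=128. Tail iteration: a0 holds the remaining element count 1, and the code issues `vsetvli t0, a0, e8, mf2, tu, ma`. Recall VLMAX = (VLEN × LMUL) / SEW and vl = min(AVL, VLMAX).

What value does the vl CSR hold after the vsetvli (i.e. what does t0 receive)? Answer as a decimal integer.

lanes per group: 128·1/2/8 = 8
AVL=1 ≤ VLMAX=8, so vl = 1

vl = 1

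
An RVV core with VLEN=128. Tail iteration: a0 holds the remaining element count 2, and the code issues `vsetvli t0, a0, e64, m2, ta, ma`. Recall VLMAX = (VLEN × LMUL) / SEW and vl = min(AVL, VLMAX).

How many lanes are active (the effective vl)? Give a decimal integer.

vl = 2

VLMAX = (128 × 2) / 64 = 4 lanes
vl ← min(2, 4) = 2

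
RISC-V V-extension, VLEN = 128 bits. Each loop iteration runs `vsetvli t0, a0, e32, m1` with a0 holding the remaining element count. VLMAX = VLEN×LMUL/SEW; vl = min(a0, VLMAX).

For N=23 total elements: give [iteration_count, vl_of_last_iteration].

lanes per group: 128·1/32 = 4
N=23: ⌈23/4⌉ = 6 iters; last vl = 23 − 5×4 = 3

[iterations, last_vl] = [6, 3]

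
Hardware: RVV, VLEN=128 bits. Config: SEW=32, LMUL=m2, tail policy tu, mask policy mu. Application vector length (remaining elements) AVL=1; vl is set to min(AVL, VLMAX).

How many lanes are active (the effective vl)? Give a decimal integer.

vl = 1

VLMAX = VLEN×LMUL/SEW = 128×2/32 = 8
vl = min(AVL, VLMAX) = min(1, 8) = 1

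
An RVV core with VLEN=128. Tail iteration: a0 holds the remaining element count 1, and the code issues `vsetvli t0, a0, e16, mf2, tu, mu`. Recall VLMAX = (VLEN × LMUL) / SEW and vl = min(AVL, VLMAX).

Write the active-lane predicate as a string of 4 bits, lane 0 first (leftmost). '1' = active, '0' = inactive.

predicate = 1000

lanes per group: 128·1/2/16 = 4
vl = min(AVL, VLMAX) = min(1, 4) = 1
bits (lane 0 leftmost): 1000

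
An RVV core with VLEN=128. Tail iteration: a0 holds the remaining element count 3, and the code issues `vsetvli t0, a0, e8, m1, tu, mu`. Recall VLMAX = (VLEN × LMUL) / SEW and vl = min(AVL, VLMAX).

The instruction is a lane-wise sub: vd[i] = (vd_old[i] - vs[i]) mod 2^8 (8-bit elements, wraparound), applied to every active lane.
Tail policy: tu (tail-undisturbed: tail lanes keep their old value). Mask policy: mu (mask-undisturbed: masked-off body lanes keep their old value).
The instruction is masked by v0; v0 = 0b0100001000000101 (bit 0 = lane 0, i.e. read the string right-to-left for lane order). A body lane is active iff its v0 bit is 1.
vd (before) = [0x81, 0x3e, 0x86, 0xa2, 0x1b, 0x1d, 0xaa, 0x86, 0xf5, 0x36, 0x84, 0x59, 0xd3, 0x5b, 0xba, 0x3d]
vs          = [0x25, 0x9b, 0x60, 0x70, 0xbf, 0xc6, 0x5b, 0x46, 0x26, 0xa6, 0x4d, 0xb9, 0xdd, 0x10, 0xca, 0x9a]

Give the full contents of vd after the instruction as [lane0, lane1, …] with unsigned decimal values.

lanes per group: 128·1/8 = 16
vl = min(AVL, VLMAX) = min(3, 16) = 3
  i=0: sub(0x81,0x25) → 92
  i=1: mask-off/keep → 62
  i=2: sub(0x86,0x60) → 38
  i=3: tail/keep → 162
  i=4: tail/keep → 27
  i=5: tail/keep → 29
  i=6: tail/keep → 170
  i=7: tail/keep → 134
  i=8: tail/keep → 245
  i=9: tail/keep → 54
  i=10: tail/keep → 132
  i=11: tail/keep → 89
  i=12: tail/keep → 211
  i=13: tail/keep → 91
  i=14: tail/keep → 186
  i=15: tail/keep → 61

vd = [92, 62, 38, 162, 27, 29, 170, 134, 245, 54, 132, 89, 211, 91, 186, 61]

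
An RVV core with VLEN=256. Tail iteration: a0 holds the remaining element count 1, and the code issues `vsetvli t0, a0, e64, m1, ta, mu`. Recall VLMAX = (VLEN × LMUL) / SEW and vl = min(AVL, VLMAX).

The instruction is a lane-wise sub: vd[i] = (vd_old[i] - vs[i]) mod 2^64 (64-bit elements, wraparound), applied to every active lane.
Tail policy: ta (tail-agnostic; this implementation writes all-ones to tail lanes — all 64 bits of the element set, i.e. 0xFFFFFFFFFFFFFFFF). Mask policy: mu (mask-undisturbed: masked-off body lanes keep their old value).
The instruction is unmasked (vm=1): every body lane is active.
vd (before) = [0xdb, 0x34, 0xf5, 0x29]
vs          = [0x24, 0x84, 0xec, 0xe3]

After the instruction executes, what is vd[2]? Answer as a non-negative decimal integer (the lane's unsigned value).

vd[2] = 18446744073709551615

lanes per group: 256·1/64 = 4
vl = min(AVL, VLMAX) = min(1, 4) = 1
lane  0: sub(0xdb,0x24) ⇒ 0xb7
lane  1: tail/ones ⇒ 0xffffffffffffffff
lane  2: tail/ones ⇒ 0xffffffffffffffff
lane  3: tail/ones ⇒ 0xffffffffffffffff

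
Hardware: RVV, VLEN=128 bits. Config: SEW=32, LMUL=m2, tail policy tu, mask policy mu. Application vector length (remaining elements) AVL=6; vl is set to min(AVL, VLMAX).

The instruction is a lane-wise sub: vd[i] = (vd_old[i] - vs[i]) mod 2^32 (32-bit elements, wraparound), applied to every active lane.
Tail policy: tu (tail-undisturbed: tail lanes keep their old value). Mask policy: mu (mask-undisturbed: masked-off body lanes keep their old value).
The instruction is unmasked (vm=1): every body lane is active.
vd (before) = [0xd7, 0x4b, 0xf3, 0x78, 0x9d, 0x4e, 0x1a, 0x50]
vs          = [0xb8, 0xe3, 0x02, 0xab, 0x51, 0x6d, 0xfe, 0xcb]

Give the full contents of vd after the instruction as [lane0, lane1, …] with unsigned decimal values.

lanes per group: 128·2/32 = 8
vl = min(AVL, VLMAX) = min(6, 8) = 6
vd[0] sub(0xd7,0xb8) -> 0x1f
vd[1] sub(0x4b,0xe3) -> 0xffffff68
vd[2] sub(0xf3,0x02) -> 0xf1
vd[3] sub(0x78,0xab) -> 0xffffffcd
vd[4] sub(0x9d,0x51) -> 0x4c
vd[5] sub(0x4e,0x6d) -> 0xffffffe1
vd[6] tail/keep -> 0x1a
vd[7] tail/keep -> 0x50

vd = [31, 4294967144, 241, 4294967245, 76, 4294967265, 26, 80]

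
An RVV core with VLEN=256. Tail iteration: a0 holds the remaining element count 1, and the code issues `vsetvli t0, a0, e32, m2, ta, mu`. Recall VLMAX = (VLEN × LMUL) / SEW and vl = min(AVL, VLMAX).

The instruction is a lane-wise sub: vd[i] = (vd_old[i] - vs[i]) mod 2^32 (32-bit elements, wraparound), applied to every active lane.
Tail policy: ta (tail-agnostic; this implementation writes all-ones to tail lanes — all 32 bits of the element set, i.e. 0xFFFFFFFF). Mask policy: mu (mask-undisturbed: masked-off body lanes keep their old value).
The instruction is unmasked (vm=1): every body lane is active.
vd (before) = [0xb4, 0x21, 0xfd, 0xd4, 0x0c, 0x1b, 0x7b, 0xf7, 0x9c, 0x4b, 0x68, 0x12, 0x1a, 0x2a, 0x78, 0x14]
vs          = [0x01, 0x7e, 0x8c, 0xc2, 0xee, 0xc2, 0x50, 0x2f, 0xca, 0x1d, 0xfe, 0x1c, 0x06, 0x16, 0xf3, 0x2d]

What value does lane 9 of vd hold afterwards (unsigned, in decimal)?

VLMAX = VLEN×LMUL/SEW = 256×2/32 = 16
vl ← min(1, 16) = 1
vd[0] sub(0xb4,0x01) -> 0xb3
vd[1] tail/ones -> 0xffffffff
vd[2] tail/ones -> 0xffffffff
vd[3] tail/ones -> 0xffffffff
vd[4] tail/ones -> 0xffffffff
vd[5] tail/ones -> 0xffffffff
vd[6] tail/ones -> 0xffffffff
vd[7] tail/ones -> 0xffffffff
vd[8] tail/ones -> 0xffffffff
vd[9] tail/ones -> 0xffffffff
vd[10] tail/ones -> 0xffffffff
vd[11] tail/ones -> 0xffffffff
vd[12] tail/ones -> 0xffffffff
vd[13] tail/ones -> 0xffffffff
vd[14] tail/ones -> 0xffffffff
vd[15] tail/ones -> 0xffffffff

vd[9] = 4294967295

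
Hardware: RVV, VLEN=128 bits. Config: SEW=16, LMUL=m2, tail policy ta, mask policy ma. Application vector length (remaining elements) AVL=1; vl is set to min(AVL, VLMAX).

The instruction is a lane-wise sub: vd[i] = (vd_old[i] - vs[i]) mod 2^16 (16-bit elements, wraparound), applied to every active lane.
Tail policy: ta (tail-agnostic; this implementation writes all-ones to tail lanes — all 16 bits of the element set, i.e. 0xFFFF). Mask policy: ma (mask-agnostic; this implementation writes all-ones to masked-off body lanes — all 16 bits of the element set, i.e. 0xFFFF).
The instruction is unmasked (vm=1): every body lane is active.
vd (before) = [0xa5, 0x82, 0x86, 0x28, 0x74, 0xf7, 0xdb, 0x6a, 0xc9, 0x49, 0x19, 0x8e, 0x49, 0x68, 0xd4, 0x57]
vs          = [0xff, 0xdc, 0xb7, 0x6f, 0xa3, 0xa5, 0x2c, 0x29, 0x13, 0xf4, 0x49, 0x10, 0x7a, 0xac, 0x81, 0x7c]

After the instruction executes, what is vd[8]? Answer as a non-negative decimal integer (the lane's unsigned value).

vd[8] = 65535

lanes per group: 128·2/16 = 16
vl = min(AVL, VLMAX) = min(1, 16) = 1
  i=0: sub(0xa5,0xff) → 65446
  i=1: tail/ones → 65535
  i=2: tail/ones → 65535
  i=3: tail/ones → 65535
  i=4: tail/ones → 65535
  i=5: tail/ones → 65535
  i=6: tail/ones → 65535
  i=7: tail/ones → 65535
  i=8: tail/ones → 65535
  i=9: tail/ones → 65535
  i=10: tail/ones → 65535
  i=11: tail/ones → 65535
  i=12: tail/ones → 65535
  i=13: tail/ones → 65535
  i=14: tail/ones → 65535
  i=15: tail/ones → 65535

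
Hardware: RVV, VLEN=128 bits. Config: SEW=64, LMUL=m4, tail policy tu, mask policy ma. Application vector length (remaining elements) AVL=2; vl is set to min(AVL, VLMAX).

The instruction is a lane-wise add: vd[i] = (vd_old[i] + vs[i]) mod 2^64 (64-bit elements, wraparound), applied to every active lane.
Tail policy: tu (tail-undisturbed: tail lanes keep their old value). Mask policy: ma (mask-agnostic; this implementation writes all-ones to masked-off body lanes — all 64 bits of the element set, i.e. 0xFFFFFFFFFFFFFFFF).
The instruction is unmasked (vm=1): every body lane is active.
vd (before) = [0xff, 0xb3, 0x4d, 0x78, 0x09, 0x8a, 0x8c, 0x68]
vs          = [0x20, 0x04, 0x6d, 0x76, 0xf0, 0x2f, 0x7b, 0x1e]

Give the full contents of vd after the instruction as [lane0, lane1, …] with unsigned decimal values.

vd = [287, 183, 77, 120, 9, 138, 140, 104]

VLMAX = (128 × 4) / 64 = 8 lanes
AVL=2 ≤ VLMAX=8, so vl = 2
[0] add(0xff,0x20) = 0x11f
[1] add(0xb3,0x04) = 0xb7
[2] tail/keep = 0x4d
[3] tail/keep = 0x78
[4] tail/keep = 0x09
[5] tail/keep = 0x8a
[6] tail/keep = 0x8c
[7] tail/keep = 0x68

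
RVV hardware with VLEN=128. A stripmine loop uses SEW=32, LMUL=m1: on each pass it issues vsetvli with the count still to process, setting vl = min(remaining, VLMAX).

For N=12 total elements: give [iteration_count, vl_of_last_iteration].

[iterations, last_vl] = [3, 4]

VLMAX = (128 × 1) / 32 = 4 lanes
12 elements at 4/iter → 3 passes, remainder 4 on the last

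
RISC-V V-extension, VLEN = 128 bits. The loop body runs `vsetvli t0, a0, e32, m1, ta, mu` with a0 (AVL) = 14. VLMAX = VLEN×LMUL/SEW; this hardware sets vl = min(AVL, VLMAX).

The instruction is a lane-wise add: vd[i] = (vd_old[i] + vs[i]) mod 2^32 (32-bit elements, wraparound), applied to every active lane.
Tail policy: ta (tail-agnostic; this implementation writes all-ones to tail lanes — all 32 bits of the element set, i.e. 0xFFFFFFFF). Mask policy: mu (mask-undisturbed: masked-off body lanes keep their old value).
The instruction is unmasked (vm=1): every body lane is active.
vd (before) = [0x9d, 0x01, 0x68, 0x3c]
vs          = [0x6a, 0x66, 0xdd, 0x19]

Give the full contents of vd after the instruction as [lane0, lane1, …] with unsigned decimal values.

VLMAX = (128 × 1) / 32 = 4 lanes
vl = min(AVL, VLMAX) = min(14, 4) = 4
vd[0] add(0x9d,0x6a) -> 0x107
vd[1] add(0x01,0x66) -> 0x67
vd[2] add(0x68,0xdd) -> 0x145
vd[3] add(0x3c,0x19) -> 0x55

vd = [263, 103, 325, 85]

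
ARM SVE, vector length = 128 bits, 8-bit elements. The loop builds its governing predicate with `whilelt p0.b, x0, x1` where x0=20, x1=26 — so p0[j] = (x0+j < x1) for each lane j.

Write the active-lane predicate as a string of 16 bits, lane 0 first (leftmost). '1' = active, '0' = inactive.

lane count: 128 div 8 = 16
p0[j] = (20+j < 26); true for j=0..5 → 6 lanes set
bits (lane 0 leftmost): 1111110000000000

predicate = 1111110000000000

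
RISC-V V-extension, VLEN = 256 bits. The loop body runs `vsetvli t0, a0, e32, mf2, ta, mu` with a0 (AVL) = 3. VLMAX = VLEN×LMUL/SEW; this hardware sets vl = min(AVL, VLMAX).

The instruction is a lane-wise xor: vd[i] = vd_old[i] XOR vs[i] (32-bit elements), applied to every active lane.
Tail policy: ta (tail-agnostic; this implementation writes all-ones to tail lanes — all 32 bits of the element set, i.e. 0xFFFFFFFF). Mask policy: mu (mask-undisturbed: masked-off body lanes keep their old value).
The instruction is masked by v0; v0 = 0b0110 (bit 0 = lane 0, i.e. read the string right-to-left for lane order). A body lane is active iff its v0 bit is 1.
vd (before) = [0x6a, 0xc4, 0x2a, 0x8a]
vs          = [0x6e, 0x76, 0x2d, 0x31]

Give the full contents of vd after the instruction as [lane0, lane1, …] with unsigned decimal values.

vd = [106, 178, 7, 4294967295]

VLMAX = (256 × 1/2) / 32 = 4 lanes
AVL=3 ≤ VLMAX=4, so vl = 3
  i=0: mask-off/keep → 106
  i=1: xor(0xc4,0x76) → 178
  i=2: xor(0x2a,0x2d) → 7
  i=3: tail/ones → 4294967295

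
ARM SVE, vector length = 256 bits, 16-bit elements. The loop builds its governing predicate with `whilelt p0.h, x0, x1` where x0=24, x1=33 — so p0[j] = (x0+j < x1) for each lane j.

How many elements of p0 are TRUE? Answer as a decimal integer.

vl = 9

lane count: 256 div 16 = 16
p0[j] = (24+j < 33); true for j=0..8 → 9 lanes set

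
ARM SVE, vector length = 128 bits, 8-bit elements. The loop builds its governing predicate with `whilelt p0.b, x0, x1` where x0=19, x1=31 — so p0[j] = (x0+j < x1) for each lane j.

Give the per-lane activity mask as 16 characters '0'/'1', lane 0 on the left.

128-bit reg / 8-bit elem → 16 lanes
whilelt: lane j active iff 19+j < 31 → j < 12 → 12 active
bits (lane 0 leftmost): 1111111111110000

predicate = 1111111111110000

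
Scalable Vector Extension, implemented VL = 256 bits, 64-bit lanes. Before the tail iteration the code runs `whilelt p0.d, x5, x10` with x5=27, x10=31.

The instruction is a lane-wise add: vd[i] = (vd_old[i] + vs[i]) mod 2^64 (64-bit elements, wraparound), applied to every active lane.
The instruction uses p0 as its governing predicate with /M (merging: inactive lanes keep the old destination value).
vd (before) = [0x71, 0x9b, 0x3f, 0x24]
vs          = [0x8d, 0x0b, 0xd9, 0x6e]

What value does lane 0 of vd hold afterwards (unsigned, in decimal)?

register lanes = 256/64 = 4
active while 27+j < 31, i.e. j ∈ [0,4) capped at 4 ⇒ 4
[0] add(0x71,0x8d) = 0xfe
[1] add(0x9b,0x0b) = 0xa6
[2] add(0x3f,0xd9) = 0x118
[3] add(0x24,0x6e) = 0x92

vd[0] = 254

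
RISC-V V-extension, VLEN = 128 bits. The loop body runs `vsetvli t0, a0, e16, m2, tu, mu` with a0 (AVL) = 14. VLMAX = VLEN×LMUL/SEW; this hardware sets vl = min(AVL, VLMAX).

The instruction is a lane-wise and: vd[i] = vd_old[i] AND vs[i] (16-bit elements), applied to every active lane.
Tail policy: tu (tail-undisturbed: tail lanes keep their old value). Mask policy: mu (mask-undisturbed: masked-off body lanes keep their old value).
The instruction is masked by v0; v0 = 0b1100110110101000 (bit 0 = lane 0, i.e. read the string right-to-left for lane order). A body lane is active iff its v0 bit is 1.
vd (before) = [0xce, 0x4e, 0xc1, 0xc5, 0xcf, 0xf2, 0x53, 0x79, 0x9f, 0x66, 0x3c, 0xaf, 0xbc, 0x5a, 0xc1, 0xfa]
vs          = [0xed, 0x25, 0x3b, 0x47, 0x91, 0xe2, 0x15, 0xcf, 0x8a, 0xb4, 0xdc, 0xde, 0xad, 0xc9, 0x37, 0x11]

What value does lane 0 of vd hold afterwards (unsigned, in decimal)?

lanes per group: 128·2/16 = 16
AVL=14 ≤ VLMAX=16, so vl = 14
lane  0: mask-off/keep ⇒ 0xce
lane  1: mask-off/keep ⇒ 0x4e
lane  2: mask-off/keep ⇒ 0xc1
lane  3: and(0xc5,0x47) ⇒ 0x45
lane  4: mask-off/keep ⇒ 0xcf
lane  5: and(0xf2,0xe2) ⇒ 0xe2
lane  6: mask-off/keep ⇒ 0x53
lane  7: and(0x79,0xcf) ⇒ 0x49
lane  8: and(0x9f,0x8a) ⇒ 0x8a
lane  9: mask-off/keep ⇒ 0x66
lane 10: and(0x3c,0xdc) ⇒ 0x1c
lane 11: and(0xaf,0xde) ⇒ 0x8e
lane 12: mask-off/keep ⇒ 0xbc
lane 13: mask-off/keep ⇒ 0x5a
lane 14: tail/keep ⇒ 0xc1
lane 15: tail/keep ⇒ 0xfa

vd[0] = 206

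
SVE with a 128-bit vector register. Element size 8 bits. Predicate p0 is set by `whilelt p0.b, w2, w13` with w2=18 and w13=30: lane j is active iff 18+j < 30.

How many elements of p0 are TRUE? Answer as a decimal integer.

vl = 12

register lanes = 128/8 = 16
whilelt: lane j active iff 18+j < 30 → j < 12 → 12 active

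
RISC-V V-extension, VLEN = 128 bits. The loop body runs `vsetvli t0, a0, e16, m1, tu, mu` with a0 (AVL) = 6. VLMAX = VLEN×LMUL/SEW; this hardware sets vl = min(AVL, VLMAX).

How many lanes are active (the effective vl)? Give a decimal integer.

VLMAX = VLEN×LMUL/SEW = 128×1/16 = 8
AVL=6 ≤ VLMAX=8, so vl = 6

vl = 6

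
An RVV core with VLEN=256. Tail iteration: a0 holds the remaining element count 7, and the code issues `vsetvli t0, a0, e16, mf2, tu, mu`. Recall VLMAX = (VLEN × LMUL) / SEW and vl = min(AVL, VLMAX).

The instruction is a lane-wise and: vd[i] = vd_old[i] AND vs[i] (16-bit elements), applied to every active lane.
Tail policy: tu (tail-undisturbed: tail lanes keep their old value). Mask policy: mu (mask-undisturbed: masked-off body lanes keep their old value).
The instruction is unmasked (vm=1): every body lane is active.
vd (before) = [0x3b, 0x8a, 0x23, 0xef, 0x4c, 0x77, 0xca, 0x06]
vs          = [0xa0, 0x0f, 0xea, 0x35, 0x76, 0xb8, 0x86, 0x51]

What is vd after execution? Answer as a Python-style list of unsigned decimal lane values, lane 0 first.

vd = [32, 10, 34, 37, 68, 48, 130, 6]

VLMAX = VLEN×LMUL/SEW = 256×1/2/16 = 8
AVL=7 ≤ VLMAX=8, so vl = 7
lane  0: and(0x3b,0xa0) ⇒ 0x20
lane  1: and(0x8a,0x0f) ⇒ 0x0a
lane  2: and(0x23,0xea) ⇒ 0x22
lane  3: and(0xef,0x35) ⇒ 0x25
lane  4: and(0x4c,0x76) ⇒ 0x44
lane  5: and(0x77,0xb8) ⇒ 0x30
lane  6: and(0xca,0x86) ⇒ 0x82
lane  7: tail/keep ⇒ 0x06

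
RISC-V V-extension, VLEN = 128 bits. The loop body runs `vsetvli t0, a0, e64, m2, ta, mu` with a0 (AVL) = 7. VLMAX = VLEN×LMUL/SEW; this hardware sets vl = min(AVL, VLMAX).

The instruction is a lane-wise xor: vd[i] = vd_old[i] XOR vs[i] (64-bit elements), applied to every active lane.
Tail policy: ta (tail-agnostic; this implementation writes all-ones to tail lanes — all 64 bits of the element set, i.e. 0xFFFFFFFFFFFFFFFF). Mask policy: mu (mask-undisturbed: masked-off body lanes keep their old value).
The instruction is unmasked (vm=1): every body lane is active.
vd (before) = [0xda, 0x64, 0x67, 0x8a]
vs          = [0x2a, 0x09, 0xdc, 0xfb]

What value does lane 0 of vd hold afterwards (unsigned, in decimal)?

lanes per group: 128·2/64 = 4
vl = min(AVL, VLMAX) = min(7, 4) = 4
  i=0: xor(0xda,0x2a) → 240
  i=1: xor(0x64,0x09) → 109
  i=2: xor(0x67,0xdc) → 187
  i=3: xor(0x8a,0xfb) → 113

vd[0] = 240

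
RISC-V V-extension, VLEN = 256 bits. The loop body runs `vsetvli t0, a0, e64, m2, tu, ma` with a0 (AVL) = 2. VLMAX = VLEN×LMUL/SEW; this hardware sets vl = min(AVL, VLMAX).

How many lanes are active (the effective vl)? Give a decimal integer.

lanes per group: 256·2/64 = 8
vl ← min(2, 8) = 2

vl = 2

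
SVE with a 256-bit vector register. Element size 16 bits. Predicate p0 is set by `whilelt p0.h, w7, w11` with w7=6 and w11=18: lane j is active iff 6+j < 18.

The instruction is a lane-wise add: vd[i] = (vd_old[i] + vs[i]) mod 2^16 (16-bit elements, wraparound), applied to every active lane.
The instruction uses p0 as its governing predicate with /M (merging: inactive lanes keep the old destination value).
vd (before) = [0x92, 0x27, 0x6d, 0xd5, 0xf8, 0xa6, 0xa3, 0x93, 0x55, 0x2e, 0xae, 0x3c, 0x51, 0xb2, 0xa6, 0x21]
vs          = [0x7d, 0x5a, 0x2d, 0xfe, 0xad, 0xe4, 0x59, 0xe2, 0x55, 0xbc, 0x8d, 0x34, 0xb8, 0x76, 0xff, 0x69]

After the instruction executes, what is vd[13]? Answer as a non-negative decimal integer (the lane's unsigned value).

register lanes = 256/16 = 16
p0[j] = (6+j < 18); true for j=0..11 → 12 lanes set
[0] add(0x92,0x7d) = 0x10f
[1] add(0x27,0x5a) = 0x81
[2] add(0x6d,0x2d) = 0x9a
[3] add(0xd5,0xfe) = 0x1d3
[4] add(0xf8,0xad) = 0x1a5
[5] add(0xa6,0xe4) = 0x18a
[6] add(0xa3,0x59) = 0xfc
[7] add(0x93,0xe2) = 0x175
[8] add(0x55,0x55) = 0xaa
[9] add(0x2e,0xbc) = 0xea
[10] add(0xae,0x8d) = 0x13b
[11] add(0x3c,0x34) = 0x70
[12] tail/keep = 0x51
[13] tail/keep = 0xb2
[14] tail/keep = 0xa6
[15] tail/keep = 0x21

vd[13] = 178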